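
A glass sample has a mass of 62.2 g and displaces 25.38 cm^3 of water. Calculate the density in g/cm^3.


Use the definition of density:
  rho = mass / volume
  rho = 62.2 / 25.38 = 2.451 g/cm^3

2.451 g/cm^3


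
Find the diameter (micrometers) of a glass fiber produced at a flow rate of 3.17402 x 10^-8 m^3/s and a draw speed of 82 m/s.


Cross-sectional area from continuity:
  A = Q / v = 3.17402 x 10^-8 / 82 = 3.870756 x 10^-10 m^2
Diameter from circular cross-section:
  d = sqrt(4A / pi) * 10^6 (m -> um)
  d = sqrt(4 * 3.870756 x 10^-10 / pi) * 10^6 = 22.2 um

22.2 um


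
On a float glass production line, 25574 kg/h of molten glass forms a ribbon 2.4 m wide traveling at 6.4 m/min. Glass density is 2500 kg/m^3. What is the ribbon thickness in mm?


Ribbon cross-section from mass balance:
  Volume rate = throughput / density = 25574 / 2500 = 10.2296 m^3/h
  thickness = volume rate / (speed * 60 * width), i.e.
  thickness = throughput / (60 * speed * width * density) * 1000
  thickness = 25574 / (60 * 6.4 * 2.4 * 2500) * 1000 = 11.1 mm

11.1 mm


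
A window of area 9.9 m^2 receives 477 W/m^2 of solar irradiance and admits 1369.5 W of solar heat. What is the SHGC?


Rearrange Q = Area * SHGC * Irradiance:
  SHGC = Q / (Area * Irradiance)
  SHGC = 1369.5 / (9.9 * 477) = 0.29

0.29


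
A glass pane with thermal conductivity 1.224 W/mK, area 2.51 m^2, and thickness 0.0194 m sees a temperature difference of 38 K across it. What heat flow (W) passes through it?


Fourier's law: Q = k * A * dT / t
  Q = 1.224 * 2.51 * 38 / 0.0194
  Q = 116.74512 / 0.0194 = 6017.8 W

6017.8 W


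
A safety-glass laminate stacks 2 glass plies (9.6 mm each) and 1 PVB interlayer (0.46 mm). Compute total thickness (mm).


Total thickness = glass contribution + PVB contribution
  Glass: 2 * 9.6 = 19.2 mm
  PVB: 1 * 0.46 = 0.46 mm
  Total = 19.2 + 0.46 = 19.66 mm

19.66 mm


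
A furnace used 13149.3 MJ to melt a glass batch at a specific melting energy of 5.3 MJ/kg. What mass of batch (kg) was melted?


Rearrange E = m * s for m:
  m = E / s
  m = 13149.3 / 5.3 = 2481.0 kg

2481.0 kg


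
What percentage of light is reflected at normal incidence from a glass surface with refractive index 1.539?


Fresnel reflectance at normal incidence:
  R = ((n - 1)/(n + 1))^2
  (n - 1)/(n + 1) = (1.539 - 1)/(1.539 + 1) = 0.212288
  R = 0.212288^2 = 0.0450662
  R(%) = 0.0450662 * 100 = 4.507%

4.507%


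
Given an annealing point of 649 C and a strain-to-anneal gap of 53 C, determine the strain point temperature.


Strain point = annealing point - difference:
  T_strain = 649 - 53 = 596 C

596 C


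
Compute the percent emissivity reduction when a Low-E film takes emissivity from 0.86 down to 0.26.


Percentage reduction = (1 - coated/uncoated) * 100
  Ratio = 0.26 / 0.86 = 0.3023
  Reduction = (1 - 0.3023) * 100 = 69.8%

69.8%


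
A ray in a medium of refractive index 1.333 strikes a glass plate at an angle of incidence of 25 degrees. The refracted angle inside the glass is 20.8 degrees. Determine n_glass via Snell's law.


Apply Snell's law: n1 * sin(theta1) = n2 * sin(theta2)
  n2 = n1 * sin(theta1) / sin(theta2)
  sin(25) = 0.422618
  sin(20.8) = 0.355107
  n2 = 1.333 * 0.422618 / 0.355107 = 1.5864

1.5864


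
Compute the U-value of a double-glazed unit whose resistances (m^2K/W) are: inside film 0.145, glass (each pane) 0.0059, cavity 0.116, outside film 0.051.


Total thermal resistance (series):
  R_total = R_in + R_glass + R_air + R_glass + R_out
  R_total = 0.145 + 0.0059 + 0.116 + 0.0059 + 0.051 = 0.3238 m^2K/W
U-value = 1 / R_total = 1 / 0.3238 = 3.088 W/m^2K

3.088 W/m^2K


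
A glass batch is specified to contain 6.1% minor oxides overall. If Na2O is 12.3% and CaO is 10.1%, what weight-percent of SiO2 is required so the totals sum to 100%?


Known pieces sum to 100%:
  SiO2 = 100 - (others + Na2O + CaO)
  SiO2 = 100 - (6.1 + 12.3 + 10.1) = 71.5%

71.5%


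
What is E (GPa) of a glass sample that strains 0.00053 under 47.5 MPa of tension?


Young's modulus: E = stress / strain
  E = 47.5 MPa / 0.00053 = 89622.64 MPa
Convert to GPa: 89622.64 / 1000 = 89.62 GPa

89.62 GPa


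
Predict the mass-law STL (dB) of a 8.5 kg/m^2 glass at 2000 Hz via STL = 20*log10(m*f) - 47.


Mass law: STL = 20 * log10(m * f) - 47
  m * f = 8.5 * 2000 = 17000
  log10(17000) = 4.23045
  STL = 20 * 4.23045 - 47 = 84.609 - 47 = 37.6 dB

37.6 dB


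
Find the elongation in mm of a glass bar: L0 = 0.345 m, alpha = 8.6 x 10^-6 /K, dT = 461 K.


Thermal expansion formula: dL = alpha * L0 * dT
  dL = (8.6 x 10^-6) * 0.345 * 461 = 0.00136779 m
Convert to mm: 0.00136779 * 1000 = 1.3678 mm

1.3678 mm


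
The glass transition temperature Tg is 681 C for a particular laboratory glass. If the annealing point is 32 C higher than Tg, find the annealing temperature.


The annealing temperature is Tg plus the offset:
  T_anneal = 681 + 32 = 713 C

713 C


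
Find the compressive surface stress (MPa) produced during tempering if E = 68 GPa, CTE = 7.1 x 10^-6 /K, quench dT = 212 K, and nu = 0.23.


Tempering stress: sigma = E * alpha * dT / (1 - nu)
  E (MPa) = 68 * 1000 = 68000
  Numerator = 68000 * (7.1 x 10^-6) * 212 = 102.3536
  Denominator = 1 - 0.23 = 0.77
  sigma = 102.3536 / 0.77 = 132.9 MPa

132.9 MPa


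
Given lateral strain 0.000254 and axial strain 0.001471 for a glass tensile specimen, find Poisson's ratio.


Poisson's ratio: nu = lateral strain / axial strain
  nu = 0.000254 / 0.001471 = 0.1727

0.1727


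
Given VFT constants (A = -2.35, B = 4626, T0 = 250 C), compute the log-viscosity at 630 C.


VFT equation: log(eta) = A + B / (T - T0)
  T - T0 = 630 - 250 = 380
  B / (T - T0) = 4626 / 380 = 12.174
  log(eta) = -2.35 + 12.174 = 9.824

9.824


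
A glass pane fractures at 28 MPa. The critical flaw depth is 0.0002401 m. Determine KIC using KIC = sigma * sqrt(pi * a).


Fracture toughness: KIC = sigma * sqrt(pi * a)
  pi * a = pi * 0.0002401 = 0.000754296
  sqrt(pi * a) = 0.027464
  KIC = 28 * 0.027464 = 0.769 MPa*sqrt(m)

0.769 MPa*sqrt(m)


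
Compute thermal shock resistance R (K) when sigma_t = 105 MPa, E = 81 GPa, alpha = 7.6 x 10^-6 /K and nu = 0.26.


Thermal shock resistance: R = sigma * (1 - nu) / (E * alpha)
  Numerator = 105 * (1 - 0.26) = 77.7
  Denominator = 81 * 1000 * (7.6 x 10^-6) = 0.6156
  R = 77.7 / 0.6156 = 126.2 K

126.2 K


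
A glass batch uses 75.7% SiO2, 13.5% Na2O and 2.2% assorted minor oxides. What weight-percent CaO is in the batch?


Pieces sum to 100%:
  CaO = 100 - (SiO2 + Na2O + others)
  CaO = 100 - (75.7 + 13.5 + 2.2) = 8.6%

8.6%


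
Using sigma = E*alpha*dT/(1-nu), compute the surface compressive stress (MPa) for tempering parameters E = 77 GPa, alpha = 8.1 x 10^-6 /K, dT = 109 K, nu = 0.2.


Tempering stress: sigma = E * alpha * dT / (1 - nu)
  E (MPa) = 77 * 1000 = 77000
  Numerator = 77000 * (8.1 x 10^-6) * 109 = 67.9833
  Denominator = 1 - 0.2 = 0.8
  sigma = 67.9833 / 0.8 = 85.0 MPa

85.0 MPa


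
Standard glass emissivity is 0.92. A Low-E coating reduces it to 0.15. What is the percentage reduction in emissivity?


Percentage reduction = (1 - coated/uncoated) * 100
  Ratio = 0.15 / 0.92 = 0.163
  Reduction = (1 - 0.163) * 100 = 83.7%

83.7%


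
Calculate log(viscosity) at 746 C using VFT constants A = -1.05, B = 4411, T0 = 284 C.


VFT equation: log(eta) = A + B / (T - T0)
  T - T0 = 746 - 284 = 462
  B / (T - T0) = 4411 / 462 = 9.548
  log(eta) = -1.05 + 9.548 = 8.498

8.498


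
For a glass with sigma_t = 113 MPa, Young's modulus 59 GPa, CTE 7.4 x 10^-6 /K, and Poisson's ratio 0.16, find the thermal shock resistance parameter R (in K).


Thermal shock resistance: R = sigma * (1 - nu) / (E * alpha)
  Numerator = 113 * (1 - 0.16) = 94.92
  Denominator = 59 * 1000 * (7.4 x 10^-6) = 0.4366
  R = 94.92 / 0.4366 = 217.4 K

217.4 K


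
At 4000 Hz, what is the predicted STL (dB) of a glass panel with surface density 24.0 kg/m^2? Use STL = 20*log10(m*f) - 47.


Mass law: STL = 20 * log10(m * f) - 47
  m * f = 24.0 * 4000 = 96000
  log10(96000) = 4.98227
  STL = 20 * 4.98227 - 47 = 99.6454 - 47 = 52.6 dB

52.6 dB


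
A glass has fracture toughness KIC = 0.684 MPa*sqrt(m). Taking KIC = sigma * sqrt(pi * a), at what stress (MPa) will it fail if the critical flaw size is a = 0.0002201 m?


Rearrange KIC = sigma * sqrt(pi * a):
  sigma = KIC / sqrt(pi * a)
  sqrt(pi * 0.0002201) = 0.026296
  sigma = 0.684 / 0.026296 = 26.01 MPa

26.01 MPa


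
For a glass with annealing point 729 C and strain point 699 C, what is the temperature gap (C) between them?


Gap = T_anneal - T_strain:
  gap = 729 - 699 = 30 C

30 C


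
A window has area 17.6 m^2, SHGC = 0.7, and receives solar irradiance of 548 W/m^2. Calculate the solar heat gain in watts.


Solar heat gain: Q = Area * SHGC * Irradiance
  Q = 17.6 * 0.7 * 548 = 6751.4 W

6751.4 W


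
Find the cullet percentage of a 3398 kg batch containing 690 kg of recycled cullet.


Cullet ratio = (cullet mass / total batch mass) * 100
  Ratio = 690 / 3398 * 100 = 20.31%

20.31%


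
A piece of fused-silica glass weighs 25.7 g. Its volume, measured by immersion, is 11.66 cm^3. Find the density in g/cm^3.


Use the definition of density:
  rho = mass / volume
  rho = 25.7 / 11.66 = 2.204 g/cm^3

2.204 g/cm^3


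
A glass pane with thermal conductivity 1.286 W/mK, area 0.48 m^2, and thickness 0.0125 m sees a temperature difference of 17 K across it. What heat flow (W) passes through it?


Fourier's law: Q = k * A * dT / t
  Q = 1.286 * 0.48 * 17 / 0.0125
  Q = 10.49376 / 0.0125 = 839.5 W

839.5 W


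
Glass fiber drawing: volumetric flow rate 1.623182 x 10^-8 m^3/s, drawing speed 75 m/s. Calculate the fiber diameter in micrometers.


Cross-sectional area from continuity:
  A = Q / v = 1.623182 x 10^-8 / 75 = 2.164243 x 10^-10 m^2
Diameter from circular cross-section:
  d = sqrt(4A / pi) * 10^6 (m -> um)
  d = sqrt(4 * 2.164243 x 10^-10 / pi) * 10^6 = 16.6 um

16.6 um


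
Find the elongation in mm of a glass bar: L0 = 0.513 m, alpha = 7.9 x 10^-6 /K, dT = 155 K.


Thermal expansion formula: dL = alpha * L0 * dT
  dL = (7.9 x 10^-6) * 0.513 * 155 = 0.00062817 m
Convert to mm: 0.00062817 * 1000 = 0.6282 mm

0.6282 mm


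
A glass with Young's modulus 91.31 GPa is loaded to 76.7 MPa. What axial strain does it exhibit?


Rearrange E = sigma / epsilon:
  epsilon = sigma / E
  E (MPa) = 91.31 * 1000 = 91310
  epsilon = 76.7 / 91310 = 0.00084

0.00084


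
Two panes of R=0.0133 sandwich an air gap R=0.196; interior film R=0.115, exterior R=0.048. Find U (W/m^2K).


Total thermal resistance (series):
  R_total = R_in + R_glass + R_air + R_glass + R_out
  R_total = 0.115 + 0.0133 + 0.196 + 0.0133 + 0.048 = 0.3856 m^2K/W
U-value = 1 / R_total = 1 / 0.3856 = 2.593 W/m^2K

2.593 W/m^2K


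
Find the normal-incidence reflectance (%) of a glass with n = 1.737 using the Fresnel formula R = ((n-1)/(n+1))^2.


Fresnel reflectance at normal incidence:
  R = ((n - 1)/(n + 1))^2
  (n - 1)/(n + 1) = (1.737 - 1)/(1.737 + 1) = 0.269273
  R = 0.269273^2 = 0.0725079
  R(%) = 0.0725079 * 100 = 7.251%

7.251%


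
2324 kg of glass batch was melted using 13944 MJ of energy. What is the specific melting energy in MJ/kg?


Rearrange E = m * s for s:
  s = E / m
  s = 13944 / 2324 = 6.0 MJ/kg

6.0 MJ/kg


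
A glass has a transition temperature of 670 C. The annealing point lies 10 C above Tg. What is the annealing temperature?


The annealing temperature is Tg plus the offset:
  T_anneal = 670 + 10 = 680 C

680 C


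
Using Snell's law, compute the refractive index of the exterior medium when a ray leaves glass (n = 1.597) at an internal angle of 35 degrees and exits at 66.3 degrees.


Apply Snell's law: n1 * sin(theta1) = n2 * sin(theta2)
  n2 = n1 * sin(theta1) / sin(theta2)
  sin(35) = 0.573576
  sin(66.3) = 0.915663
  n2 = 1.597 * 0.573576 / 0.915663 = 1.0004

1.0004


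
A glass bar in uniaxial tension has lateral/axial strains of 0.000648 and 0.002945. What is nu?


Poisson's ratio: nu = lateral strain / axial strain
  nu = 0.000648 / 0.002945 = 0.22

0.22


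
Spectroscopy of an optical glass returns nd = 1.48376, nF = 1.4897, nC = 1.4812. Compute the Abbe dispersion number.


Abbe number formula: Vd = (nd - 1) / (nF - nC)
  nd - 1 = 1.48376 - 1 = 0.48376
  nF - nC = 1.4897 - 1.4812 = 0.0085
  Vd = 0.48376 / 0.0085 = 56.91

56.91


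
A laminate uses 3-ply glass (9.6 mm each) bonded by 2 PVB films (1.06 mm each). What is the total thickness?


Total thickness = glass contribution + PVB contribution
  Glass: 3 * 9.6 = 28.8 mm
  PVB: 2 * 1.06 = 2.12 mm
  Total = 28.8 + 2.12 = 30.92 mm

30.92 mm


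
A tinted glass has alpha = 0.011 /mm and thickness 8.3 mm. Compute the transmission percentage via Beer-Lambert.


Beer-Lambert law: T = exp(-alpha * thickness)
  exponent = -0.011 * 8.3 = -0.0913
  T = exp(-0.0913) = 0.9127
  Percentage = 0.9127 * 100 = 91.27%

91.27%


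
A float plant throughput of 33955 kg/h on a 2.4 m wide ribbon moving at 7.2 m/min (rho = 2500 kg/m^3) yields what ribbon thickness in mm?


Ribbon cross-section from mass balance:
  Volume rate = throughput / density = 33955 / 2500 = 13.582 m^3/h
  thickness = volume rate / (speed * 60 * width), i.e.
  thickness = throughput / (60 * speed * width * density) * 1000
  thickness = 33955 / (60 * 7.2 * 2.4 * 2500) * 1000 = 13.1 mm

13.1 mm


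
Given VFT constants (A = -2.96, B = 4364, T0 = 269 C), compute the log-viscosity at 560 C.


VFT equation: log(eta) = A + B / (T - T0)
  T - T0 = 560 - 269 = 291
  B / (T - T0) = 4364 / 291 = 14.997
  log(eta) = -2.96 + 14.997 = 12.037

12.037


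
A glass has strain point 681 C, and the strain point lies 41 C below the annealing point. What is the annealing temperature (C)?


T_anneal = T_strain + gap:
  T_anneal = 681 + 41 = 722 C

722 C


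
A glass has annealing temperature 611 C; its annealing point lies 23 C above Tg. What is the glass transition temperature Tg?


Rearrange T_anneal = Tg + offset for Tg:
  Tg = T_anneal - offset = 611 - 23 = 588 C

588 C


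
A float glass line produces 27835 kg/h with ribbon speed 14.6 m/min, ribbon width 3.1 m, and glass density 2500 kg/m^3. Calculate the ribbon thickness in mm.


Ribbon cross-section from mass balance:
  Volume rate = throughput / density = 27835 / 2500 = 11.134 m^3/h
  thickness = volume rate / (speed * 60 * width), i.e.
  thickness = throughput / (60 * speed * width * density) * 1000
  thickness = 27835 / (60 * 14.6 * 3.1 * 2500) * 1000 = 4.1 mm

4.1 mm


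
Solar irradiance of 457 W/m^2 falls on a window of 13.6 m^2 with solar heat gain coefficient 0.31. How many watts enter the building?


Solar heat gain: Q = Area * SHGC * Irradiance
  Q = 13.6 * 0.31 * 457 = 1926.7 W

1926.7 W


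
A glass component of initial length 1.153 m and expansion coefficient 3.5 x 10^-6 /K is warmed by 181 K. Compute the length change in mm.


Thermal expansion formula: dL = alpha * L0 * dT
  dL = (3.5 x 10^-6) * 1.153 * 181 = 0.00073043 m
Convert to mm: 0.00073043 * 1000 = 0.7304 mm

0.7304 mm


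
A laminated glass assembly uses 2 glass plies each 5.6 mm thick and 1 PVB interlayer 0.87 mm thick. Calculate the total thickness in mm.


Total thickness = glass contribution + PVB contribution
  Glass: 2 * 5.6 = 11.2 mm
  PVB: 1 * 0.87 = 0.87 mm
  Total = 11.2 + 0.87 = 12.07 mm

12.07 mm


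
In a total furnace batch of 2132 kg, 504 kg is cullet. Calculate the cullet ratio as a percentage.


Cullet ratio = (cullet mass / total batch mass) * 100
  Ratio = 504 / 2132 * 100 = 23.64%

23.64%


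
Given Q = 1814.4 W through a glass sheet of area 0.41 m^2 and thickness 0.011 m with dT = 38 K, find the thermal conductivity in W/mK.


Fourier's law rearranged: k = Q * t / (A * dT)
  Numerator = 1814.4 * 0.011 = 19.9584
  Denominator = 0.41 * 38 = 15.58
  k = 19.9584 / 15.58 = 1.281 W/mK

1.281 W/mK


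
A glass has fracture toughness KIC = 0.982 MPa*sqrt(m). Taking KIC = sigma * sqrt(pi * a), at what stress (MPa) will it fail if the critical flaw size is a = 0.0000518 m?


Rearrange KIC = sigma * sqrt(pi * a):
  sigma = KIC / sqrt(pi * a)
  sqrt(pi * 0.0000518) = 0.012757
  sigma = 0.982 / 0.012757 = 76.98 MPa

76.98 MPa


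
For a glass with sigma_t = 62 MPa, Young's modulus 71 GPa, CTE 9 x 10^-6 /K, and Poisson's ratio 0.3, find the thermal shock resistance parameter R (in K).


Thermal shock resistance: R = sigma * (1 - nu) / (E * alpha)
  Numerator = 62 * (1 - 0.3) = 43.4
  Denominator = 71 * 1000 * (9 x 10^-6) = 0.639
  R = 43.4 / 0.639 = 67.9 K

67.9 K


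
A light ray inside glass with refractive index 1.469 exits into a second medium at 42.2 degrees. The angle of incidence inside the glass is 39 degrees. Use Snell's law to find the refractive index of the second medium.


Apply Snell's law: n1 * sin(theta1) = n2 * sin(theta2)
  n2 = n1 * sin(theta1) / sin(theta2)
  sin(39) = 0.62932
  sin(42.2) = 0.671721
  n2 = 1.469 * 0.62932 / 0.671721 = 1.3763

1.3763


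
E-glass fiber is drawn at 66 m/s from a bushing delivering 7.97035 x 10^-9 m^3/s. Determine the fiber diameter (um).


Cross-sectional area from continuity:
  A = Q / v = 7.97035 x 10^-9 / 66 = 1.207629 x 10^-10 m^2
Diameter from circular cross-section:
  d = sqrt(4A / pi) * 10^6 (m -> um)
  d = sqrt(4 * 1.207629 x 10^-10 / pi) * 10^6 = 12.4 um

12.4 um


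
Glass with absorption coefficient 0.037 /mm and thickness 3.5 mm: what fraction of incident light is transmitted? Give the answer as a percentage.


Beer-Lambert law: T = exp(-alpha * thickness)
  exponent = -0.037 * 3.5 = -0.1295
  T = exp(-0.1295) = 0.8785
  Percentage = 0.8785 * 100 = 87.85%

87.85%


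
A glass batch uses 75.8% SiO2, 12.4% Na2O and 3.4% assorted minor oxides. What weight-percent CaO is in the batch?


Pieces sum to 100%:
  CaO = 100 - (SiO2 + Na2O + others)
  CaO = 100 - (75.8 + 12.4 + 3.4) = 8.4%

8.4%


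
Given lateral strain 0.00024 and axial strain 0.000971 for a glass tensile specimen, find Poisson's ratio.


Poisson's ratio: nu = lateral strain / axial strain
  nu = 0.00024 / 0.000971 = 0.2472

0.2472


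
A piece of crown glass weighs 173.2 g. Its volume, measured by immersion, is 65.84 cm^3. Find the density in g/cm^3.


Use the definition of density:
  rho = mass / volume
  rho = 173.2 / 65.84 = 2.631 g/cm^3

2.631 g/cm^3


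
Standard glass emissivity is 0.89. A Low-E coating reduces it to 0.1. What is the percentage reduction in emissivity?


Percentage reduction = (1 - coated/uncoated) * 100
  Ratio = 0.1 / 0.89 = 0.1124
  Reduction = (1 - 0.1124) * 100 = 88.8%

88.8%


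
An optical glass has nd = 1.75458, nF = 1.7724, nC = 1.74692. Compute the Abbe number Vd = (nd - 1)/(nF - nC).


Abbe number formula: Vd = (nd - 1) / (nF - nC)
  nd - 1 = 1.75458 - 1 = 0.75458
  nF - nC = 1.7724 - 1.74692 = 0.02548
  Vd = 0.75458 / 0.02548 = 29.61

29.61


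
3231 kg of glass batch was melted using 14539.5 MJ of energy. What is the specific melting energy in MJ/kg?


Rearrange E = m * s for s:
  s = E / m
  s = 14539.5 / 3231 = 4.5 MJ/kg

4.5 MJ/kg


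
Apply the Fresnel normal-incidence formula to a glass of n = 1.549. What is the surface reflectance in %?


Fresnel reflectance at normal incidence:
  R = ((n - 1)/(n + 1))^2
  (n - 1)/(n + 1) = (1.549 - 1)/(1.549 + 1) = 0.215379
  R = 0.215379^2 = 0.0463881
  R(%) = 0.0463881 * 100 = 4.639%

4.639%


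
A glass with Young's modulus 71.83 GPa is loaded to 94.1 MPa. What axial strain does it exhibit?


Rearrange E = sigma / epsilon:
  epsilon = sigma / E
  E (MPa) = 71.83 * 1000 = 71830
  epsilon = 94.1 / 71830 = 0.00131

0.00131


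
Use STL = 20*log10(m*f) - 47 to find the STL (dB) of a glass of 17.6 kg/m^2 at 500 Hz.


Mass law: STL = 20 * log10(m * f) - 47
  m * f = 17.6 * 500 = 8800
  log10(8800) = 3.94448
  STL = 20 * 3.94448 - 47 = 78.8896 - 47 = 31.9 dB

31.9 dB


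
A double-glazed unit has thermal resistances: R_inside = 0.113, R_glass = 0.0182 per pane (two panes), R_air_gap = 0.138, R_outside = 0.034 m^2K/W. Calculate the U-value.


Total thermal resistance (series):
  R_total = R_in + R_glass + R_air + R_glass + R_out
  R_total = 0.113 + 0.0182 + 0.138 + 0.0182 + 0.034 = 0.3214 m^2K/W
U-value = 1 / R_total = 1 / 0.3214 = 3.111 W/m^2K

3.111 W/m^2K


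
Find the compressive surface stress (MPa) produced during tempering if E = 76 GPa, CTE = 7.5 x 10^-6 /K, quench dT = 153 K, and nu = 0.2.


Tempering stress: sigma = E * alpha * dT / (1 - nu)
  E (MPa) = 76 * 1000 = 76000
  Numerator = 76000 * (7.5 x 10^-6) * 153 = 87.21
  Denominator = 1 - 0.2 = 0.8
  sigma = 87.21 / 0.8 = 109.0 MPa

109.0 MPa


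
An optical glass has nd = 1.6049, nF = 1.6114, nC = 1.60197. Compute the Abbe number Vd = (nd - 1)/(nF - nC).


Abbe number formula: Vd = (nd - 1) / (nF - nC)
  nd - 1 = 1.6049 - 1 = 0.6049
  nF - nC = 1.6114 - 1.60197 = 0.00943
  Vd = 0.6049 / 0.00943 = 64.15

64.15


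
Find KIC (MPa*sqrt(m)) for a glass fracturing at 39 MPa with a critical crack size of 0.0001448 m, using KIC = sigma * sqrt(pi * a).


Fracture toughness: KIC = sigma * sqrt(pi * a)
  pi * a = pi * 0.0001448 = 0.000454903
  sqrt(pi * a) = 0.021328
  KIC = 39 * 0.021328 = 0.832 MPa*sqrt(m)

0.832 MPa*sqrt(m)


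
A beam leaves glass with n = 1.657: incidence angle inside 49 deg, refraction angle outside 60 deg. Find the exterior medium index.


Apply Snell's law: n1 * sin(theta1) = n2 * sin(theta2)
  n2 = n1 * sin(theta1) / sin(theta2)
  sin(49) = 0.75471
  sin(60) = 0.866025
  n2 = 1.657 * 0.75471 / 0.866025 = 1.444

1.444


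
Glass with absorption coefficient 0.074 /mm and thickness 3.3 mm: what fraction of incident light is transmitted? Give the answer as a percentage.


Beer-Lambert law: T = exp(-alpha * thickness)
  exponent = -0.074 * 3.3 = -0.2442
  T = exp(-0.2442) = 0.7833
  Percentage = 0.7833 * 100 = 78.33%

78.33%


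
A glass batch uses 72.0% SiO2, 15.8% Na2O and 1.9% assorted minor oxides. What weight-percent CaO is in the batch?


Pieces sum to 100%:
  CaO = 100 - (SiO2 + Na2O + others)
  CaO = 100 - (72.0 + 15.8 + 1.9) = 10.3%

10.3%


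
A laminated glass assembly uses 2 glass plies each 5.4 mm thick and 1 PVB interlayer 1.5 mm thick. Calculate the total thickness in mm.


Total thickness = glass contribution + PVB contribution
  Glass: 2 * 5.4 = 10.8 mm
  PVB: 1 * 1.5 = 1.5 mm
  Total = 10.8 + 1.5 = 12.3 mm

12.3 mm


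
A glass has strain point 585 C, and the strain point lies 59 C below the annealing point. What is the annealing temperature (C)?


T_anneal = T_strain + gap:
  T_anneal = 585 + 59 = 644 C

644 C


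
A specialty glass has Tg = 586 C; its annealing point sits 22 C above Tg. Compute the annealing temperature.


The annealing temperature is Tg plus the offset:
  T_anneal = 586 + 22 = 608 C

608 C


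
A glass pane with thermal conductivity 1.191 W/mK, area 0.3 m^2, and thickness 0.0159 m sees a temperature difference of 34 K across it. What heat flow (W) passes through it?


Fourier's law: Q = k * A * dT / t
  Q = 1.191 * 0.3 * 34 / 0.0159
  Q = 12.1482 / 0.0159 = 764 W

764 W


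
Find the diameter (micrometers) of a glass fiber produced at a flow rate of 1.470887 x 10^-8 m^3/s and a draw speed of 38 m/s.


Cross-sectional area from continuity:
  A = Q / v = 1.470887 x 10^-8 / 38 = 3.870755 x 10^-10 m^2
Diameter from circular cross-section:
  d = sqrt(4A / pi) * 10^6 (m -> um)
  d = sqrt(4 * 3.870755 x 10^-10 / pi) * 10^6 = 22.2 um

22.2 um


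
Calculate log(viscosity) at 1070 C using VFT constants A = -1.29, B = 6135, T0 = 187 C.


VFT equation: log(eta) = A + B / (T - T0)
  T - T0 = 1070 - 187 = 883
  B / (T - T0) = 6135 / 883 = 6.948
  log(eta) = -1.29 + 6.948 = 5.658

5.658


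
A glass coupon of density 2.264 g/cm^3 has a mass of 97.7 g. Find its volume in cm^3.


Rearrange rho = m / V:
  V = m / rho
  V = 97.7 / 2.264 = 43.154 cm^3

43.154 cm^3


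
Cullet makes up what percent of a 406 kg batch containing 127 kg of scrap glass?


Cullet ratio = (cullet mass / total batch mass) * 100
  Ratio = 127 / 406 * 100 = 31.28%

31.28%


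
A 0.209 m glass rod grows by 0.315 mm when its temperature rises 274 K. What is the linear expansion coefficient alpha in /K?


Rearrange dL = alpha * L0 * dT for alpha:
  alpha = dL / (L0 * dT)
  alpha = (0.315 / 1000) / (0.209 * 274) = 0.000005501 /K = 5.501 x 10^-6 /K

5.501 x 10^-6 /K


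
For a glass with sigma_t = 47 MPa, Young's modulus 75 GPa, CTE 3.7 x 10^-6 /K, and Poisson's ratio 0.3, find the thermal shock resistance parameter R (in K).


Thermal shock resistance: R = sigma * (1 - nu) / (E * alpha)
  Numerator = 47 * (1 - 0.3) = 32.9
  Denominator = 75 * 1000 * (3.7 x 10^-6) = 0.2775
  R = 32.9 / 0.2775 = 118.6 K

118.6 K


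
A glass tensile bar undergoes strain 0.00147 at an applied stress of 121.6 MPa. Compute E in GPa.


Young's modulus: E = stress / strain
  E = 121.6 MPa / 0.00147 = 82721.09 MPa
Convert to GPa: 82721.09 / 1000 = 82.72 GPa

82.72 GPa


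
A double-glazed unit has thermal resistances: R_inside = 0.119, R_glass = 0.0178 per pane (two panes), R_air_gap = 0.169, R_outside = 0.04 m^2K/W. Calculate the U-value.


Total thermal resistance (series):
  R_total = R_in + R_glass + R_air + R_glass + R_out
  R_total = 0.119 + 0.0178 + 0.169 + 0.0178 + 0.04 = 0.3636 m^2K/W
U-value = 1 / R_total = 1 / 0.3636 = 2.75 W/m^2K

2.75 W/m^2K


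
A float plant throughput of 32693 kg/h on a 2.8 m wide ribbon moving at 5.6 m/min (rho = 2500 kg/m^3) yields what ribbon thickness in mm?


Ribbon cross-section from mass balance:
  Volume rate = throughput / density = 32693 / 2500 = 13.0772 m^3/h
  thickness = volume rate / (speed * 60 * width), i.e.
  thickness = throughput / (60 * speed * width * density) * 1000
  thickness = 32693 / (60 * 5.6 * 2.8 * 2500) * 1000 = 13.9 mm

13.9 mm


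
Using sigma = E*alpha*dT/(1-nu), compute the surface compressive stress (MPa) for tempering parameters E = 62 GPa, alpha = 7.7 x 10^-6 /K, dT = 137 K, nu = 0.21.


Tempering stress: sigma = E * alpha * dT / (1 - nu)
  E (MPa) = 62 * 1000 = 62000
  Numerator = 62000 * (7.7 x 10^-6) * 137 = 65.4038
  Denominator = 1 - 0.21 = 0.79
  sigma = 65.4038 / 0.79 = 82.8 MPa

82.8 MPa


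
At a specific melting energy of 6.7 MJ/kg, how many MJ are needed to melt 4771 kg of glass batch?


Total energy = mass * specific energy
  E = 4771 * 6.7 = 31965.7 MJ

31965.7 MJ


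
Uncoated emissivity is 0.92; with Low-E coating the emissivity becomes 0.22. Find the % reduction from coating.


Percentage reduction = (1 - coated/uncoated) * 100
  Ratio = 0.22 / 0.92 = 0.2391
  Reduction = (1 - 0.2391) * 100 = 76.1%

76.1%


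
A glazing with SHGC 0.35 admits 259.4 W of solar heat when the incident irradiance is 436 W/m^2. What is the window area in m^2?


Rearrange Q = Area * SHGC * Irradiance:
  Area = Q / (SHGC * Irradiance)
  Area = 259.4 / (0.35 * 436) = 1.7 m^2

1.7 m^2


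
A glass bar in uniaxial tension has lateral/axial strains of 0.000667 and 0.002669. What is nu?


Poisson's ratio: nu = lateral strain / axial strain
  nu = 0.000667 / 0.002669 = 0.2499

0.2499


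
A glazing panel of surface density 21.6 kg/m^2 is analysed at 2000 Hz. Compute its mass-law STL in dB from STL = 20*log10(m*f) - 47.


Mass law: STL = 20 * log10(m * f) - 47
  m * f = 21.6 * 2000 = 43200
  log10(43200) = 4.63548
  STL = 20 * 4.63548 - 47 = 92.7096 - 47 = 45.7 dB

45.7 dB


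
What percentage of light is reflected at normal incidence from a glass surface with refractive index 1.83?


Fresnel reflectance at normal incidence:
  R = ((n - 1)/(n + 1))^2
  (n - 1)/(n + 1) = (1.83 - 1)/(1.83 + 1) = 0.293286
  R = 0.293286^2 = 0.0860167
  R(%) = 0.0860167 * 100 = 8.602%

8.602%


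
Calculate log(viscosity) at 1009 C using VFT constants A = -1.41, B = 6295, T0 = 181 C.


VFT equation: log(eta) = A + B / (T - T0)
  T - T0 = 1009 - 181 = 828
  B / (T - T0) = 6295 / 828 = 7.603
  log(eta) = -1.41 + 7.603 = 6.193

6.193


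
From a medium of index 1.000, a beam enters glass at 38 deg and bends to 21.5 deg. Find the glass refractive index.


Apply Snell's law: n1 * sin(theta1) = n2 * sin(theta2)
  n2 = n1 * sin(theta1) / sin(theta2)
  sin(38) = 0.615661
  sin(21.5) = 0.366501
  n2 = 1.000 * 0.615661 / 0.366501 = 1.6798

1.6798


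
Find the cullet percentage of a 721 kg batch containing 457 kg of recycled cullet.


Cullet ratio = (cullet mass / total batch mass) * 100
  Ratio = 457 / 721 * 100 = 63.38%

63.38%


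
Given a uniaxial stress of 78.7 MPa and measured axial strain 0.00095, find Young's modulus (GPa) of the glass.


Young's modulus: E = stress / strain
  E = 78.7 MPa / 0.00095 = 82842.11 MPa
Convert to GPa: 82842.11 / 1000 = 82.84 GPa

82.84 GPa


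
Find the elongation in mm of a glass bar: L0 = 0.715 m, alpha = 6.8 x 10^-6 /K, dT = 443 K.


Thermal expansion formula: dL = alpha * L0 * dT
  dL = (6.8 x 10^-6) * 0.715 * 443 = 0.00215387 m
Convert to mm: 0.00215387 * 1000 = 2.1539 mm

2.1539 mm


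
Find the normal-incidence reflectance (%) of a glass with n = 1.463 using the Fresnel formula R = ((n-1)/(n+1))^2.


Fresnel reflectance at normal incidence:
  R = ((n - 1)/(n + 1))^2
  (n - 1)/(n + 1) = (1.463 - 1)/(1.463 + 1) = 0.187982
  R = 0.187982^2 = 0.0353372
  R(%) = 0.0353372 * 100 = 3.534%

3.534%


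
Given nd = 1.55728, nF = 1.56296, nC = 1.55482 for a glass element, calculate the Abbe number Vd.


Abbe number formula: Vd = (nd - 1) / (nF - nC)
  nd - 1 = 1.55728 - 1 = 0.55728
  nF - nC = 1.56296 - 1.55482 = 0.00814
  Vd = 0.55728 / 0.00814 = 68.46

68.46


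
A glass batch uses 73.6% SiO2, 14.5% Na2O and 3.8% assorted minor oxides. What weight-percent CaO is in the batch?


Pieces sum to 100%:
  CaO = 100 - (SiO2 + Na2O + others)
  CaO = 100 - (73.6 + 14.5 + 3.8) = 8.1%

8.1%


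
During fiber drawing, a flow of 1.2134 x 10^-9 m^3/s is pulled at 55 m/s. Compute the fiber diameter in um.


Cross-sectional area from continuity:
  A = Q / v = 1.2134 x 10^-9 / 55 = 2.206182 x 10^-11 m^2
Diameter from circular cross-section:
  d = sqrt(4A / pi) * 10^6 (m -> um)
  d = sqrt(4 * 2.206182 x 10^-11 / pi) * 10^6 = 5.3 um

5.3 um


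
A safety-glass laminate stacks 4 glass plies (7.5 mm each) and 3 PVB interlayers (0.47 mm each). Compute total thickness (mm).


Total thickness = glass contribution + PVB contribution
  Glass: 4 * 7.5 = 30.0 mm
  PVB: 3 * 0.47 = 1.41 mm
  Total = 30.0 + 1.41 = 31.41 mm

31.41 mm


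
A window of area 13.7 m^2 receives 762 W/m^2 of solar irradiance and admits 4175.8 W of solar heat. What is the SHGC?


Rearrange Q = Area * SHGC * Irradiance:
  SHGC = Q / (Area * Irradiance)
  SHGC = 4175.8 / (13.7 * 762) = 0.4

0.4


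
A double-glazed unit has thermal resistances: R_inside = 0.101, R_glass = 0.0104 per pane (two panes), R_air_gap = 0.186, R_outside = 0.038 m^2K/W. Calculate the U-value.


Total thermal resistance (series):
  R_total = R_in + R_glass + R_air + R_glass + R_out
  R_total = 0.101 + 0.0104 + 0.186 + 0.0104 + 0.038 = 0.3458 m^2K/W
U-value = 1 / R_total = 1 / 0.3458 = 2.892 W/m^2K

2.892 W/m^2K


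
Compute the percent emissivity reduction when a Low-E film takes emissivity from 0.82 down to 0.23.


Percentage reduction = (1 - coated/uncoated) * 100
  Ratio = 0.23 / 0.82 = 0.2805
  Reduction = (1 - 0.2805) * 100 = 72.0%

72.0%


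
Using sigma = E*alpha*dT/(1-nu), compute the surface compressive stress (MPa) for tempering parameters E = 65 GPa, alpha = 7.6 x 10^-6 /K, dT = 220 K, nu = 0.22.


Tempering stress: sigma = E * alpha * dT / (1 - nu)
  E (MPa) = 65 * 1000 = 65000
  Numerator = 65000 * (7.6 x 10^-6) * 220 = 108.68
  Denominator = 1 - 0.22 = 0.78
  sigma = 108.68 / 0.78 = 139.3 MPa

139.3 MPa


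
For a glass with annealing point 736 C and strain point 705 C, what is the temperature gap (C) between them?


Gap = T_anneal - T_strain:
  gap = 736 - 705 = 31 C

31 C


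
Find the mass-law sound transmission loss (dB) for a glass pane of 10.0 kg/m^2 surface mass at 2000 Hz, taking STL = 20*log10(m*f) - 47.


Mass law: STL = 20 * log10(m * f) - 47
  m * f = 10.0 * 2000 = 20000
  log10(20000) = 4.30103
  STL = 20 * 4.30103 - 47 = 86.0206 - 47 = 39.0 dB

39.0 dB


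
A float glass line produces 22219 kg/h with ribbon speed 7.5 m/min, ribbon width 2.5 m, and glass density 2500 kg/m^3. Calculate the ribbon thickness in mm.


Ribbon cross-section from mass balance:
  Volume rate = throughput / density = 22219 / 2500 = 8.8876 m^3/h
  thickness = volume rate / (speed * 60 * width), i.e.
  thickness = throughput / (60 * speed * width * density) * 1000
  thickness = 22219 / (60 * 7.5 * 2.5 * 2500) * 1000 = 7.9 mm

7.9 mm


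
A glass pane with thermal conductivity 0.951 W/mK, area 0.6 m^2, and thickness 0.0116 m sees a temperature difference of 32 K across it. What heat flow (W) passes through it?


Fourier's law: Q = k * A * dT / t
  Q = 0.951 * 0.6 * 32 / 0.0116
  Q = 18.2592 / 0.0116 = 1574.1 W

1574.1 W


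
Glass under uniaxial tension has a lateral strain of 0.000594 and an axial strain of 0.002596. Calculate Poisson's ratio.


Poisson's ratio: nu = lateral strain / axial strain
  nu = 0.000594 / 0.002596 = 0.2288

0.2288


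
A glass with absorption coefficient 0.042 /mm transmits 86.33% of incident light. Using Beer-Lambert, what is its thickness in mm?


Rearrange T = exp(-alpha * thickness):
  thickness = -ln(T) / alpha
  T = 86.33/100 = 0.8633
  ln(T) = -0.14699
  -ln(T) = 0.14699
  thickness = 0.14699 / 0.042 = 3.5 mm

3.5 mm


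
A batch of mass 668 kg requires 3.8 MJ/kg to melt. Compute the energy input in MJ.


Total energy = mass * specific energy
  E = 668 * 3.8 = 2538.4 MJ

2538.4 MJ


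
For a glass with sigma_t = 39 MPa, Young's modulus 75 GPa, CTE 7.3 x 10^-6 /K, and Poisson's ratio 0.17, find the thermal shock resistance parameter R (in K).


Thermal shock resistance: R = sigma * (1 - nu) / (E * alpha)
  Numerator = 39 * (1 - 0.17) = 32.37
  Denominator = 75 * 1000 * (7.3 x 10^-6) = 0.5475
  R = 32.37 / 0.5475 = 59.1 K

59.1 K


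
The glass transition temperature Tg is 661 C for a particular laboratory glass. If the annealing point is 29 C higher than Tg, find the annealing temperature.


The annealing temperature is Tg plus the offset:
  T_anneal = 661 + 29 = 690 C

690 C


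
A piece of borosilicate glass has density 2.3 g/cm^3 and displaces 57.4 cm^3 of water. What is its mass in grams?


Rearrange rho = m / V:
  m = rho * V
  m = 2.3 * 57.4 = 132.02 g

132.02 g


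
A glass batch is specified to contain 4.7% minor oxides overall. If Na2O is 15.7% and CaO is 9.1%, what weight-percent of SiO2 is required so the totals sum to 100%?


Known pieces sum to 100%:
  SiO2 = 100 - (others + Na2O + CaO)
  SiO2 = 100 - (4.7 + 15.7 + 9.1) = 70.5%

70.5%


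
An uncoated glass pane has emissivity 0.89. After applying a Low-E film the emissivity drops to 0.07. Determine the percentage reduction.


Percentage reduction = (1 - coated/uncoated) * 100
  Ratio = 0.07 / 0.89 = 0.0787
  Reduction = (1 - 0.0787) * 100 = 92.1%

92.1%


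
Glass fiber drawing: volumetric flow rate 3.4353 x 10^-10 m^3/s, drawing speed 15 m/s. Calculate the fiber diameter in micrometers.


Cross-sectional area from continuity:
  A = Q / v = 3.4353 x 10^-10 / 15 = 2.2902 x 10^-11 m^2
Diameter from circular cross-section:
  d = sqrt(4A / pi) * 10^6 (m -> um)
  d = sqrt(4 * 2.2902 x 10^-11 / pi) * 10^6 = 5.4 um

5.4 um


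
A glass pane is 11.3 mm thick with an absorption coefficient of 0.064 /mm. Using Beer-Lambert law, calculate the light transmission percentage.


Beer-Lambert law: T = exp(-alpha * thickness)
  exponent = -0.064 * 11.3 = -0.7232
  T = exp(-0.7232) = 0.4852
  Percentage = 0.4852 * 100 = 48.52%

48.52%


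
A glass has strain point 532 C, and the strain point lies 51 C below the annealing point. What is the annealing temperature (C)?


T_anneal = T_strain + gap:
  T_anneal = 532 + 51 = 583 C

583 C


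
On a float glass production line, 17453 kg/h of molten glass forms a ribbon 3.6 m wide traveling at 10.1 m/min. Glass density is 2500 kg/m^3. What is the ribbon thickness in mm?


Ribbon cross-section from mass balance:
  Volume rate = throughput / density = 17453 / 2500 = 6.9812 m^3/h
  thickness = volume rate / (speed * 60 * width), i.e.
  thickness = throughput / (60 * speed * width * density) * 1000
  thickness = 17453 / (60 * 10.1 * 3.6 * 2500) * 1000 = 3.2 mm

3.2 mm


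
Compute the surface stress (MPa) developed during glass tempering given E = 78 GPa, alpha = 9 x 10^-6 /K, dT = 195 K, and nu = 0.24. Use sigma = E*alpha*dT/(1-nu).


Tempering stress: sigma = E * alpha * dT / (1 - nu)
  E (MPa) = 78 * 1000 = 78000
  Numerator = 78000 * (9 x 10^-6) * 195 = 136.89
  Denominator = 1 - 0.24 = 0.76
  sigma = 136.89 / 0.76 = 180.1 MPa

180.1 MPa


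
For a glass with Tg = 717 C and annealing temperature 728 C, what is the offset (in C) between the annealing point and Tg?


Offset = T_anneal - Tg:
  offset = 728 - 717 = 11 C

11 C


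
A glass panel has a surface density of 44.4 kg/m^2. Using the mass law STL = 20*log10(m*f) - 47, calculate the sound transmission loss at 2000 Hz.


Mass law: STL = 20 * log10(m * f) - 47
  m * f = 44.4 * 2000 = 88800
  log10(88800) = 4.94841
  STL = 20 * 4.94841 - 47 = 98.9682 - 47 = 52.0 dB

52.0 dB


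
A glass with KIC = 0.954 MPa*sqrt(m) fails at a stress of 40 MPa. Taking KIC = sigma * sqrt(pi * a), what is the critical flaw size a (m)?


Rearrange KIC = sigma * sqrt(pi * a):
  sqrt(pi * a) = KIC / sigma
  sqrt(pi * a) = 0.954 / 40 = 0.02385
  a = (KIC / sigma)^2 / pi
  a = 0.02385^2 / pi = 0.0001811 m

0.0001811 m


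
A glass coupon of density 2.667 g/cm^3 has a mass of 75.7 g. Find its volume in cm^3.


Rearrange rho = m / V:
  V = m / rho
  V = 75.7 / 2.667 = 28.384 cm^3

28.384 cm^3


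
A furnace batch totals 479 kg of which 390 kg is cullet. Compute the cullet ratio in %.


Cullet ratio = (cullet mass / total batch mass) * 100
  Ratio = 390 / 479 * 100 = 81.42%

81.42%


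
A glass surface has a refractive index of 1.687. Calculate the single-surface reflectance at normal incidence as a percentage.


Fresnel reflectance at normal incidence:
  R = ((n - 1)/(n + 1))^2
  (n - 1)/(n + 1) = (1.687 - 1)/(1.687 + 1) = 0.255675
  R = 0.255675^2 = 0.0653697
  R(%) = 0.0653697 * 100 = 6.537%

6.537%


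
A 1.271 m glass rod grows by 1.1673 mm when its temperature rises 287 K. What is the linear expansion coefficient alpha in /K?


Rearrange dL = alpha * L0 * dT for alpha:
  alpha = dL / (L0 * dT)
  alpha = (1.1673 / 1000) / (1.271 * 287) = 0.0000032 /K = 3.2 x 10^-6 /K

3.2 x 10^-6 /K


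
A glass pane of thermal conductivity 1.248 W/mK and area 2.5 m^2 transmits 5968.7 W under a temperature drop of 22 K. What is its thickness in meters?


Fourier's law: t = k * A * dT / Q
  t = 1.248 * 2.5 * 22 / 5968.7
  t = 68.64 / 5968.7 = 0.0115 m

0.0115 m


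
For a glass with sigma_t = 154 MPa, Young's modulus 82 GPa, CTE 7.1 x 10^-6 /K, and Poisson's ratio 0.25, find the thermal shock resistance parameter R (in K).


Thermal shock resistance: R = sigma * (1 - nu) / (E * alpha)
  Numerator = 154 * (1 - 0.25) = 115.5
  Denominator = 82 * 1000 * (7.1 x 10^-6) = 0.5822
  R = 115.5 / 0.5822 = 198.4 K

198.4 K


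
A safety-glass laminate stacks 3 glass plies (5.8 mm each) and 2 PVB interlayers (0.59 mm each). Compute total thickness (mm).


Total thickness = glass contribution + PVB contribution
  Glass: 3 * 5.8 = 17.4 mm
  PVB: 2 * 0.59 = 1.18 mm
  Total = 17.4 + 1.18 = 18.58 mm

18.58 mm


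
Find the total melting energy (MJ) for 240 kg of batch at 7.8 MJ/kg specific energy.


Total energy = mass * specific energy
  E = 240 * 7.8 = 1872 MJ

1872 MJ
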